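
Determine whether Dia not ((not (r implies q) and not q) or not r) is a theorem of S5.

Invalid (countermodel exists)

Tableau for the negation not Dia not ((not (r implies q) and not q) or not r):
1. not Dia not ((not (r implies q) and not q) or not r), 0
2. (not (r implies q) and not q) or not r, 0   [neg-Dia-rule on 1 via 0R0]
3. not r, 0   [or-rule on 2 (branches; this branch)]
Accessibility: 0R0
The negation has an open branch (countermodel exists).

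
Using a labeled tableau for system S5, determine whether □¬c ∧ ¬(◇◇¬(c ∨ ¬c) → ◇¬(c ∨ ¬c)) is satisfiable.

No, unsatisfiable

1. □¬c ∧ ¬(◇◇¬(c ∨ ¬c) → ◇¬(c ∨ ¬c)), u
2. □¬c, u   [∧-rule on 1]
3. ¬(◇◇¬(c ∨ ¬c) → ◇¬(c ∨ ¬c)), u   [∧-rule on 1]
4. ◇◇¬(c ∨ ¬c), u   [¬→-rule on 3]
5. ¬◇¬(c ∨ ¬c), u   [¬→-rule on 3]
6. ¬c, u   [□-rule on 2 via uRu]
7. c ∨ ¬c, u   [¬◇-rule on 5 via uRu]
8. ◇¬(c ∨ ¬c), v   [◇-rule on 4: fresh world v, uRv]
9. ¬c, v   [□-rule on 2 via uRv]
10. c ∨ ¬c, v   [¬◇-rule on 5 via uRv]
11. ¬(c ∨ ¬c), w   [◇-rule on 8: fresh world w, vRw]
12. ¬c, w   [¬∨-rule on 11]
13. c, w   [¬∨-rule on 11]
Accessibility: uRu, uRv, uRw, vRu, vRv, vRw, wRu, wRv, wRw
Branch closes: c and ¬c both at w.
(One branch shown.) All branches close.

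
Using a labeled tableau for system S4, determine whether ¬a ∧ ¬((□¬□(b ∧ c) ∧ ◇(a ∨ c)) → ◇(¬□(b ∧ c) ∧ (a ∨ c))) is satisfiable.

1. ¬a ∧ ¬((□¬□(b ∧ c) ∧ ◇(a ∨ c)) → ◇(¬□(b ∧ c) ∧ (a ∨ c))), u
2. ¬a, u
3. ¬((□¬□(b ∧ c) ∧ ◇(a ∨ c)) → ◇(¬□(b ∧ c) ∧ (a ∨ c))), u
4. □¬□(b ∧ c) ∧ ◇(a ∨ c), u
5. ¬◇(¬□(b ∧ c) ∧ (a ∨ c)), u
6. □¬□(b ∧ c), u
7. ◇(a ∨ c), u
8. ¬(¬□(b ∧ c) ∧ (a ∨ c)), u
9. ¬□(b ∧ c), u
10. ¬(a ∨ c), u
11. ¬c, u
12. a ∨ c, v
13. ¬(¬□(b ∧ c) ∧ (a ∨ c)), v
14. ¬□(b ∧ c), v
15. c, v
16. □(b ∧ c), v
17. b ∧ c, v
18. b, v
19. ¬(b ∧ c), w
20. ¬(¬□(b ∧ c) ∧ (a ∨ c)), w
21. ¬□(b ∧ c), w
22. ¬c, w
23. ¬(a ∨ c), w
24. ¬a, w
25. ¬(b ∧ c), x
26. ¬(¬□(b ∧ c) ∧ (a ∨ c)), x
27. ¬□(b ∧ c), x
28. b ∧ c, x
29. b, x
30. c, x
31. ¬c, x
Accessibility: uRu, uRv, uRw, uRx, vRv, vRx, wRw, xRx
Branch closes: c and ¬c both at x.
(One branch shown.) All branches close.

Unsatisfiable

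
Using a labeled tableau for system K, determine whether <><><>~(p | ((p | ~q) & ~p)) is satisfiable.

1. <><><>~(p | ((p | ~q) & ~p)), w0
2. <><>~(p | ((p | ~q) & ~p)), w1
3. <>~(p | ((p | ~q) & ~p)), w2
4. ~(p | ((p | ~q) & ~p)), w3
5. ~p, w3
6. ~((p | ~q) & ~p), w3
7. ~(p | ~q), w3
8. q, w3
Accessibility: w0Rw1, w1Rw2, w2Rw3

Satisfiable (open branch found)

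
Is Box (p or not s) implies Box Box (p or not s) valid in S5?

Tableau for the negation not (Box (p or not s) implies Box Box (p or not s)):
1. not (Box (p or not s) implies Box Box (p or not s)), w0
2. Box (p or not s), w0
3. not Box Box (p or not s), w0
4. p or not s, w0
5. not s, w0
6. not Box (p or not s), w1
7. p or not s, w1
8. not s, w1
9. not (p or not s), w2
10. not p, w2
11. s, w2
12. p or not s, w2
13. not s, w2
Accessibility: w0Rw0, w0Rw1, w0Rw2, w1Rw0, w1Rw1, w1Rw2, w2Rw0, w2Rw1, w2Rw2
Branch closes: s and not s both at w2.
Every branch of the negation's tableau closes; the branch above is one of them.

Valid in S5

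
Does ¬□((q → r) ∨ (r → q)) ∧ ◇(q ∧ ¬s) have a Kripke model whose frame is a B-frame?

1. ¬□((q → r) ∨ (r → q)) ∧ ◇(q ∧ ¬s), w0
2. ¬□((q → r) ∨ (r → q)), w0
3. ◇(q ∧ ¬s), w0
4. ¬((q → r) ∨ (r → q)), w1
5. ¬(q → r), w1
6. ¬(r → q), w1
7. q, w1
8. ¬r, w1
9. r, w1
10. ¬q, w1
Accessibility: w0Rw0, w0Rw1, w1Rw0, w1Rw1
Branch closes: r and ¬r both at w1.
(One branch shown.) All branches close.

Unsatisfiable (every branch closes)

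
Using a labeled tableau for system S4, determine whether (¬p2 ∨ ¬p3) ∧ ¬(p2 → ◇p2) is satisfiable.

Unsatisfiable

1. (¬p2 ∨ ¬p3) ∧ ¬(p2 → ◇p2), w0
2. ¬p2 ∨ ¬p3, w0
3. ¬(p2 → ◇p2), w0
4. p2, w0
5. ¬◇p2, w0
6. ¬p2, w0
Accessibility: w0Rw0
Branch closes: p2 and ¬p2 both at w0.
(One branch shown.) All branches close.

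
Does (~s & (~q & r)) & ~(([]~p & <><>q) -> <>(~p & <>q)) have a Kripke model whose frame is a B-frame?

1. (~s & (~q & r)) & ~(([]~p & <><>q) -> <>(~p & <>q)), u
2. ~s & (~q & r), u   [&-rule on 1]
3. ~(([]~p & <><>q) -> <>(~p & <>q)), u   [&-rule on 1]
4. ~s, u   [&-rule on 2]
5. ~q & r, u   [&-rule on 2]
6. []~p & <><>q, u   [~->-rule on 3]
7. ~<>(~p & <>q), u   [~->-rule on 3]
8. ~q, u   [&-rule on 5]
9. r, u   [&-rule on 5]
10. []~p, u   [&-rule on 6]
11. <><>q, u   [&-rule on 6]
12. ~(~p & <>q), u   [~<>-rule on 7 via uRu]
13. ~p, u   [[]-rule on 10 via uRu]
14. ~<>q, u   [~&-rule on 12 (branches; this branch)]
15. <>q, v   [<>-rule on 11: fresh world v, uRv]
16. ~(~p & <>q), v   [~<>-rule on 7 via uRv]
17. ~p, v   [[]-rule on 10 via uRv]
18. ~q, v   [~<>-rule on 14 via uRv]
19. ~<>q, v   [~&-rule on 16 (branches; this branch)]
20. q, w   [<>-rule on 15: fresh world w, vRw]
21. ~q, w   [~<>-rule on 19 via vRw]
Accessibility: uRu, uRv, vRu, vRv, vRw, wRv, wRw
Branch closes: q and ~q both at w.
All branches of the tableau close; one closing branch shown above.

Unsatisfiable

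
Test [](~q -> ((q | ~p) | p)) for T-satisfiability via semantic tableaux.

1. [](~q -> ((q | ~p) | p)), u
2. ~q -> ((q | ~p) | p), u
3. (q | ~p) | p, u
4. p, u
Accessibility: uRu

Satisfiable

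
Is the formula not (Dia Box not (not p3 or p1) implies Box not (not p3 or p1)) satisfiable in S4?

Yes, satisfiable

1. not (Dia Box not (not p3 or p1) implies Box not (not p3 or p1)), u
2. Dia Box not (not p3 or p1), u
3. not Box not (not p3 or p1), u
4. Box not (not p3 or p1), v
5. not (not p3 or p1), v
6. p3, v
7. not p1, v
8. not p3 or p1, w
9. p1, w
Accessibility: uRu, uRv, uRw, vRv, wRw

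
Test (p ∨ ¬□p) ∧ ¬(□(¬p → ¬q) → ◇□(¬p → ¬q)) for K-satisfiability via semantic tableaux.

1. (p ∨ ¬□p) ∧ ¬(□(¬p → ¬q) → ◇□(¬p → ¬q)), 0
2. p ∨ ¬□p, 0   [∧-rule on 1]
3. ¬(□(¬p → ¬q) → ◇□(¬p → ¬q)), 0   [∧-rule on 1]
4. □(¬p → ¬q), 0   [¬→-rule on 3]
5. ¬◇□(¬p → ¬q), 0   [¬→-rule on 3]
6. ¬□p, 0   [∨-rule on 2 (branches; this branch)]
7. ¬p, 1   [¬□-rule on 6: fresh world 1, 0R1]
8. ¬p → ¬q, 1   [□-rule on 4 via 0R1]
9. ¬□(¬p → ¬q), 1   [¬◇-rule on 5 via 0R1]
10. ¬q, 1   [→-rule on 8 (branches; this branch)]
11. ¬(¬p → ¬q), 2   [¬□-rule on 9: fresh world 2, 1R2]
12. ¬p, 2   [¬→-rule on 11]
13. q, 2   [¬→-rule on 11]
Accessibility: 0R1, 1R2

Satisfiable (open branch found)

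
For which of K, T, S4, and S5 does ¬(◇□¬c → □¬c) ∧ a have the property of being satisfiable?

K, T, S4

S4-tableau for the formula:
1. ¬(◇□¬c → □¬c) ∧ a, w0
2. ¬(◇□¬c → □¬c), w0   [∧-rule on 1]
3. a, w0   [∧-rule on 1]
4. ◇□¬c, w0   [¬→-rule on 2]
5. ¬□¬c, w0   [¬→-rule on 2]
6. □¬c, w1   [◇-rule on 4: fresh world w1, w0Rw1]
7. ¬c, w1   [□-rule on 6 via w1Rw1]
8. c, w2   [¬□-rule on 5: fresh world w2, w0Rw2]
Accessibility: w0Rw0, w0Rw1, w0Rw2, w1Rw1, w2Rw2
Complete open branch: satisfiable in S4, hence also in K, T (this S4-model is also a K-model and a T-model).
S5-tableau for the formula:
1. ¬(◇□¬c → □¬c) ∧ a, w0
2. ¬(◇□¬c → □¬c), w0   [∧-rule on 1]
3. a, w0   [∧-rule on 1]
4. ◇□¬c, w0   [¬→-rule on 2]
5. ¬□¬c, w0   [¬→-rule on 2]
6. □¬c, w1   [◇-rule on 4: fresh world w1, w0Rw1]
7. ¬c, w0   [□-rule on 6 via w1Rw0]
8. ¬c, w1   [□-rule on 6 via w1Rw1]
9. c, w2   [¬□-rule on 5: fresh world w2, w0Rw2]
10. ¬c, w2   [□-rule on 6 via w1Rw2]
Accessibility: w0Rw0, w0Rw1, w0Rw2, w1Rw0, w1Rw1, w1Rw2, w2Rw0, w2Rw1, w2Rw2
Branch closes: c and ¬c both at w2.
Every branch closes (one shown): unsatisfiable in S5.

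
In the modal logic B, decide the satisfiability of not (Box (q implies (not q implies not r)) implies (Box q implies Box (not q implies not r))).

1. not (Box (q implies (not q implies not r)) implies (Box q implies Box (not q implies not r))), u
2. Box (q implies (not q implies not r)), u
3. not (Box q implies Box (not q implies not r)), u
4. Box q, u
5. not Box (not q implies not r), u
6. q implies (not q implies not r), u
7. q, u
8. not q implies not r, u
9. not r, u
10. not (not q implies not r), v
11. not q, v
12. r, v
13. q implies (not q implies not r), v
14. q, v
Accessibility: uRu, uRv, vRu, vRv
Branch closes: q and not q both at v.
All branches of the tableau close; one closing branch shown above.

No, unsatisfiable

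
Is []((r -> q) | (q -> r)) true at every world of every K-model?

Valid in K

Tableau for the negation ~[]((r -> q) | (q -> r)):
1. ~[]((r -> q) | (q -> r)), w0
2. ~((r -> q) | (q -> r)), w1
3. ~(r -> q), w1
4. ~(q -> r), w1
5. r, w1
6. ~q, w1
7. q, w1
8. ~r, w1
Accessibility: w0Rw1
Branch closes: q and ~q both at w1.
Every branch of the negation's tableau closes; the branch above is one of them.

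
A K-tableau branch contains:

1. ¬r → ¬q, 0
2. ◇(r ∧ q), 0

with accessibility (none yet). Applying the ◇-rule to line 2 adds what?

a fresh world 1 with 0R1, and r ∧ q at 1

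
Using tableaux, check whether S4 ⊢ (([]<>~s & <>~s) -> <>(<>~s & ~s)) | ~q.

Yes, valid

Tableau for the negation ~((([]<>~s & <>~s) -> <>(<>~s & ~s)) | ~q):
1. ~((([]<>~s & <>~s) -> <>(<>~s & ~s)) | ~q), 0
2. ~(([]<>~s & <>~s) -> <>(<>~s & ~s)), 0
3. q, 0
4. []<>~s & <>~s, 0
5. ~<>(<>~s & ~s), 0
6. []<>~s, 0
7. <>~s, 0
8. ~(<>~s & ~s), 0
9. s, 0
10. ~s, 1
11. ~(<>~s & ~s), 1
12. <>~s, 1
13. ~<>~s, 1
14. s, 1
Accessibility: 0R0, 0R1, 1R1
Branch closes: s and ~s both at 1.
Every branch of the negation's tableau closes; the branch above is one of them.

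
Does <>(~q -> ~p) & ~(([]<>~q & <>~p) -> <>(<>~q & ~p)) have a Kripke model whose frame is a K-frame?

1. <>(~q -> ~p) & ~(([]<>~q & <>~p) -> <>(<>~q & ~p)), 0
2. <>(~q -> ~p), 0   [&-rule on 1]
3. ~(([]<>~q & <>~p) -> <>(<>~q & ~p)), 0   [&-rule on 1]
4. []<>~q & <>~p, 0   [~->-rule on 3]
5. ~<>(<>~q & ~p), 0   [~->-rule on 3]
6. []<>~q, 0   [&-rule on 4]
7. <>~p, 0   [&-rule on 4]
8. ~q -> ~p, 1   [<>-rule on 2: fresh world 1, 0R1]
9. ~(<>~q & ~p), 1   [~<>-rule on 5 via 0R1]
10. <>~q, 1   [[]-rule on 6 via 0R1]
11. q, 1   [->-rule on 8 (branches; this branch)]
12. p, 1   [~&-rule on 9 (branches; this branch)]
13. ~p, 2   [<>-rule on 7: fresh world 2, 0R2]
14. ~(<>~q & ~p), 2   [~<>-rule on 5 via 0R2]
15. <>~q, 2   [[]-rule on 6 via 0R2]
16. ~<>~q, 2   [~&-rule on 14 (branches; this branch)]
17. ~q, 3   [<>-rule on 10: fresh world 3, 1R3]
18. ~q, 4   [<>-rule on 15: fresh world 4, 2R4]
19. q, 4   [~<>-rule on 16 via 2R4]
Accessibility: 0R1, 0R2, 1R3, 2R4
Branch closes: q and ~q both at 4.
(One branch shown.) All branches close.

Unsatisfiable (every branch closes)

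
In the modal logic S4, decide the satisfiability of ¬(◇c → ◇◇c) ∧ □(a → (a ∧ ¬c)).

1. ¬(◇c → ◇◇c) ∧ □(a → (a ∧ ¬c)), u
2. ¬(◇c → ◇◇c), u
3. □(a → (a ∧ ¬c)), u
4. ◇c, u
5. ¬◇◇c, u
6. a → (a ∧ ¬c), u
7. ¬◇c, u
8. ¬c, u
9. a ∧ ¬c, u
10. a, u
11. c, v
12. a → (a ∧ ¬c), v
13. ¬◇c, v
14. ¬c, v
Accessibility: uRu, uRv, vRv
Branch closes: c and ¬c both at v.
Every branch closes; the branch above is one of them.

No, unsatisfiable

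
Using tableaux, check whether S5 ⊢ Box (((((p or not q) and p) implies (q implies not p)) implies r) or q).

Not valid

Tableau for the negation not Box (((((p or not q) and p) implies (q implies not p)) implies r) or q):
1. not Box (((((p or not q) and p) implies (q implies not p)) implies r) or q), w0
2. not (((((p or not q) and p) implies (q implies not p)) implies r) or q), w1
3. not ((((p or not q) and p) implies (q implies not p)) implies r), w1
4. not q, w1
5. ((p or not q) and p) implies (q implies not p), w1
6. not r, w1
7. q implies not p, w1
8. not p, w1
Accessibility: w0Rw0, w0Rw1, w1Rw0, w1Rw1
The negation has an open branch (countermodel exists).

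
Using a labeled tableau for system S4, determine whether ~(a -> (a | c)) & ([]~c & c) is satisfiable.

1. ~(a -> (a | c)) & ([]~c & c), 0
2. ~(a -> (a | c)), 0
3. []~c & c, 0
4. a, 0
5. ~(a | c), 0
6. []~c, 0
7. c, 0
8. ~a, 0
9. ~c, 0
Accessibility: 0R0
Branch closes: a and ~a both at 0.
Every branch closes; the branch above is one of them.

Unsatisfiable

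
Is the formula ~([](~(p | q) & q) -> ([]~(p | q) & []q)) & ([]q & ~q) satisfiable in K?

1. ~([](~(p | q) & q) -> ([]~(p | q) & []q)) & ([]q & ~q), w0
2. ~([](~(p | q) & q) -> ([]~(p | q) & []q)), w0
3. []q & ~q, w0
4. [](~(p | q) & q), w0
5. ~([]~(p | q) & []q), w0
6. []q, w0
7. ~q, w0
8. ~[]~(p | q), w0
9. p | q, w1
10. ~(p | q) & q, w1
11. ~(p | q), w1
12. q, w1
13. ~p, w1
14. ~q, w1
Accessibility: w0Rw1
Branch closes: q and ~q both at w1.
(One branch shown.) All branches close.

Unsatisfiable (every branch closes)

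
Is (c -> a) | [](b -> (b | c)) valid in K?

Valid in K

Tableau for the negation ~((c -> a) | [](b -> (b | c))):
1. ~((c -> a) | [](b -> (b | c))), u
2. ~(c -> a), u   [~|-rule on 1]
3. ~[](b -> (b | c)), u   [~|-rule on 1]
4. c, u   [~->-rule on 2]
5. ~a, u   [~->-rule on 2]
6. ~(b -> (b | c)), v   [~[]-rule on 3: fresh world v, uRv]
7. b, v   [~->-rule on 6]
8. ~(b | c), v   [~->-rule on 6]
9. ~b, v   [~|-rule on 8]
10. ~c, v   [~|-rule on 8]
Accessibility: uRv
Branch closes: b and ~b both at v.
Every branch of the negation's tableau closes; the branch above is one of them.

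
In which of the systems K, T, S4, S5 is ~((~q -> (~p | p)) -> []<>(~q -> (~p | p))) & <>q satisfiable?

K

K-tableau for the formula:
1. ~((~q -> (~p | p)) -> []<>(~q -> (~p | p))) & <>q, 0
2. ~((~q -> (~p | p)) -> []<>(~q -> (~p | p))), 0
3. <>q, 0
4. ~q -> (~p | p), 0
5. ~[]<>(~q -> (~p | p)), 0
6. ~p | p, 0
7. p, 0
8. q, 1
9. ~<>(~q -> (~p | p)), 2
Accessibility: 0R1, 0R2
Complete open branch: satisfiable in K.
T-tableau for the formula:
1. ~((~q -> (~p | p)) -> []<>(~q -> (~p | p))) & <>q, 0
2. ~((~q -> (~p | p)) -> []<>(~q -> (~p | p))), 0
3. <>q, 0
4. ~q -> (~p | p), 0
5. ~[]<>(~q -> (~p | p)), 0
6. ~p | p, 0
7. p, 0
8. q, 1
9. ~<>(~q -> (~p | p)), 2
10. ~(~q -> (~p | p)), 2
11. ~q, 2
12. ~(~p | p), 2
13. p, 2
14. ~p, 2
Accessibility: 0R0, 0R1, 0R2, 1R1, 2R2
Branch closes: p and ~p both at 2.
Every branch closes (one shown): unsatisfiable in T, hence also in S4, S5 (every S4/S5-frame is a T-frame).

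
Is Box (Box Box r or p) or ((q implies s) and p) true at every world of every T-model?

Tableau for the negation not (Box (Box Box r or p) or ((q implies s) and p)):
1. not (Box (Box Box r or p) or ((q implies s) and p)), 0
2. not Box (Box Box r or p), 0
3. not ((q implies s) and p), 0
4. not p, 0
5. not (Box Box r or p), 1
6. not Box Box r, 1
7. not p, 1
8. not Box r, 2
9. not r, 3
Accessibility: 0R0, 0R1, 1R1, 1R2, 2R2, 2R3, 3R3
The negation has an open branch (countermodel exists).

Invalid (countermodel exists)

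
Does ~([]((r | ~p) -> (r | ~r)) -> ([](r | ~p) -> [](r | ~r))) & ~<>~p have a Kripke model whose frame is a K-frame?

1. ~([]((r | ~p) -> (r | ~r)) -> ([](r | ~p) -> [](r | ~r))) & ~<>~p, w0
2. ~([]((r | ~p) -> (r | ~r)) -> ([](r | ~p) -> [](r | ~r))), w0   [&-rule on 1]
3. ~<>~p, w0   [&-rule on 1]
4. []((r | ~p) -> (r | ~r)), w0   [~->-rule on 2]
5. ~([](r | ~p) -> [](r | ~r)), w0   [~->-rule on 2]
6. [](r | ~p), w0   [~->-rule on 5]
7. ~[](r | ~r), w0   [~->-rule on 5]
8. ~(r | ~r), w1   [~[]-rule on 7: fresh world w1, w0Rw1]
9. ~r, w1   [~|-rule on 8]
10. r, w1   [~|-rule on 8]
Accessibility: w0Rw1
Branch closes: r and ~r both at w1.
(One branch shown.) All branches close.

Unsatisfiable (every branch closes)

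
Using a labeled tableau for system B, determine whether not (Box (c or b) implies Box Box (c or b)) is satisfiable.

1. not (Box (c or b) implies Box Box (c or b)), u
2. Box (c or b), u   [neg-implies-rule on 1]
3. not Box Box (c or b), u   [neg-implies-rule on 1]
4. c or b, u   [Box-rule on 2 via uRu]
5. b, u   [or-rule on 4 (branches; this branch)]
6. not Box (c or b), v   [neg-Box-rule on 3: fresh world v, uRv]
7. c or b, v   [Box-rule on 2 via uRv]
8. b, v   [or-rule on 7 (branches; this branch)]
9. not (c or b), w   [neg-Box-rule on 6: fresh world w, vRw]
10. not c, w   [neg-or-rule on 9]
11. not b, w   [neg-or-rule on 9]
Accessibility: uRu, uRv, vRu, vRv, vRw, wRv, wRw

Satisfiable (open branch found)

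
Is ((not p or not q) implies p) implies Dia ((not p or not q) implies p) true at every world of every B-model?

Valid

Tableau for the negation not (((not p or not q) implies p) implies Dia ((not p or not q) implies p)):
1. not (((not p or not q) implies p) implies Dia ((not p or not q) implies p)), 0
2. (not p or not q) implies p, 0
3. not Dia ((not p or not q) implies p), 0
4. not ((not p or not q) implies p), 0
5. not p or not q, 0
6. not p, 0
7. not (not p or not q), 0
8. p, 0
9. q, 0
Accessibility: 0R0
Branch closes: p and not p both at 0.
Every branch of the negation's tableau closes; the branch above is one of them.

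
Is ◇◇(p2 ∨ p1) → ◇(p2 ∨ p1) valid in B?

No, not valid

Tableau for the negation ¬(◇◇(p2 ∨ p1) → ◇(p2 ∨ p1)):
1. ¬(◇◇(p2 ∨ p1) → ◇(p2 ∨ p1)), w0
2. ◇◇(p2 ∨ p1), w0
3. ¬◇(p2 ∨ p1), w0
4. ¬(p2 ∨ p1), w0
5. ¬p2, w0
6. ¬p1, w0
7. ◇(p2 ∨ p1), w1
8. ¬(p2 ∨ p1), w1
9. ¬p2, w1
10. ¬p1, w1
11. p2 ∨ p1, w2
12. p1, w2
Accessibility: w0Rw0, w0Rw1, w1Rw0, w1Rw1, w1Rw2, w2Rw1, w2Rw2
The negation has an open branch (countermodel exists).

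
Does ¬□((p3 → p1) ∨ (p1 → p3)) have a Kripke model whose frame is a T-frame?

1. ¬□((p3 → p1) ∨ (p1 → p3)), w0
2. ¬((p3 → p1) ∨ (p1 → p3)), w1   [¬□-rule on 1: fresh world w1, w0Rw1]
3. ¬(p3 → p1), w1   [¬∨-rule on 2]
4. ¬(p1 → p3), w1   [¬∨-rule on 2]
5. p3, w1   [¬→-rule on 3]
6. ¬p1, w1   [¬→-rule on 3]
7. p1, w1   [¬→-rule on 4]
8. ¬p3, w1   [¬→-rule on 4]
Accessibility: w0Rw0, w0Rw1, w1Rw1
Branch closes: p1 and ¬p1 both at w1.
Every branch closes; the branch above is one of them.

Unsatisfiable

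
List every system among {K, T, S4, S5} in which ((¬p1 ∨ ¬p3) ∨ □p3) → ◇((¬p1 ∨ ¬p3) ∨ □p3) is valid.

K-tableau for the negation ¬(((¬p1 ∨ ¬p3) ∨ □p3) → ◇((¬p1 ∨ ¬p3) ∨ □p3)):
1. ¬(((¬p1 ∨ ¬p3) ∨ □p3) → ◇((¬p1 ∨ ¬p3) ∨ □p3)), 0
2. (¬p1 ∨ ¬p3) ∨ □p3, 0
3. ¬◇((¬p1 ∨ ¬p3) ∨ □p3), 0
4. □p3, 0
Complete open branch: countermodel on a K-frame, so not valid in K.
T-tableau for the negation ¬(((¬p1 ∨ ¬p3) ∨ □p3) → ◇((¬p1 ∨ ¬p3) ∨ □p3)):
1. ¬(((¬p1 ∨ ¬p3) ∨ □p3) → ◇((¬p1 ∨ ¬p3) ∨ □p3)), 0
2. (¬p1 ∨ ¬p3) ∨ □p3, 0
3. ¬◇((¬p1 ∨ ¬p3) ∨ □p3), 0
4. ¬((¬p1 ∨ ¬p3) ∨ □p3), 0
5. ¬(¬p1 ∨ ¬p3), 0
6. ¬□p3, 0
7. p1, 0
8. p3, 0
9. □p3, 0
10. ¬p3, 1
11. ¬((¬p1 ∨ ¬p3) ∨ □p3), 1
12. ¬(¬p1 ∨ ¬p3), 1
13. ¬□p3, 1
14. p1, 1
15. p3, 1
Accessibility: 0R0, 0R1, 1R1
Branch closes: p3 and ¬p3 both at 1.
Every branch closes (one shown): valid in T, hence also in S4, S5 (every theorem of T is a theorem of S4 and S5).

T, S4, S5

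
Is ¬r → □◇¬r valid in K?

Invalid (countermodel exists)

Tableau for the negation ¬(¬r → □◇¬r):
1. ¬(¬r → □◇¬r), 0
2. ¬r, 0   [¬→-rule on 1]
3. ¬□◇¬r, 0   [¬→-rule on 1]
4. ¬◇¬r, 1   [¬□-rule on 3: fresh world 1, 0R1]
Accessibility: 0R1
The negation has an open branch (countermodel exists).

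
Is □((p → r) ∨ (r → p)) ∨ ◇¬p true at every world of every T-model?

Valid

Tableau for the negation ¬(□((p → r) ∨ (r → p)) ∨ ◇¬p):
1. ¬(□((p → r) ∨ (r → p)) ∨ ◇¬p), 0
2. ¬□((p → r) ∨ (r → p)), 0   [¬∨-rule on 1]
3. ¬◇¬p, 0   [¬∨-rule on 1]
4. p, 0   [¬◇-rule on 3 via 0R0]
5. ¬((p → r) ∨ (r → p)), 1   [¬□-rule on 2: fresh world 1, 0R1]
6. ¬(p → r), 1   [¬∨-rule on 5]
7. ¬(r → p), 1   [¬∨-rule on 5]
8. p, 1   [¬→-rule on 6]
9. ¬r, 1   [¬→-rule on 6]
10. r, 1   [¬→-rule on 7]
11. ¬p, 1   [¬→-rule on 7]
Accessibility: 0R0, 0R1, 1R1
Branch closes: r and ¬r both at 1.
Every branch of the negation's tableau closes; the branch above is one of them.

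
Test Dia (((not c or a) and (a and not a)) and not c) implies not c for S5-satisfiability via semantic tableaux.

Satisfiable

1. Dia (((not c or a) and (a and not a)) and not c) implies not c, u
2. not c, u
Accessibility: uRu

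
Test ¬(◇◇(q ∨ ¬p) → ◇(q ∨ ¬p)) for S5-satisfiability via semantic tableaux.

Unsatisfiable (every branch closes)

1. ¬(◇◇(q ∨ ¬p) → ◇(q ∨ ¬p)), 0
2. ◇◇(q ∨ ¬p), 0   [¬→-rule on 1]
3. ¬◇(q ∨ ¬p), 0   [¬→-rule on 1]
4. ¬(q ∨ ¬p), 0   [¬◇-rule on 3 via 0R0]
5. ¬q, 0   [¬∨-rule on 4]
6. p, 0   [¬∨-rule on 4]
7. ◇(q ∨ ¬p), 1   [◇-rule on 2: fresh world 1, 0R1]
8. ¬(q ∨ ¬p), 1   [¬◇-rule on 3 via 0R1]
9. ¬q, 1   [¬∨-rule on 8]
10. p, 1   [¬∨-rule on 8]
11. q ∨ ¬p, 2   [◇-rule on 7: fresh world 2, 1R2]
12. ¬(q ∨ ¬p), 2   [¬◇-rule on 3 via 0R2]
13. ¬q, 2   [¬∨-rule on 12]
14. p, 2   [¬∨-rule on 12]
15. ¬p, 2   [∨-rule on 11 (branches; this branch)]
Accessibility: 0R0, 0R1, 0R2, 1R0, 1R1, 1R2, 2R0, 2R1, 2R2
Branch closes: p and ¬p both at 2.
(One branch shown.) All branches close.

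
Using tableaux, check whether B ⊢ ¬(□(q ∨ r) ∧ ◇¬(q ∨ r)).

Tableau for the negation □(q ∨ r) ∧ ◇¬(q ∨ r):
1. □(q ∨ r) ∧ ◇¬(q ∨ r), w0
2. □(q ∨ r), w0
3. ◇¬(q ∨ r), w0
4. q ∨ r, w0
5. r, w0
6. ¬(q ∨ r), w1
7. ¬q, w1
8. ¬r, w1
9. q ∨ r, w1
10. r, w1
Accessibility: w0Rw0, w0Rw1, w1Rw0, w1Rw1
Branch closes: r and ¬r both at w1.
Every branch of the negation's tableau closes; the branch above is one of them.

Valid in B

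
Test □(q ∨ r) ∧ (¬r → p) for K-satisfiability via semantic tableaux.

1. □(q ∨ r) ∧ (¬r → p), w0
2. □(q ∨ r), w0   [∧-rule on 1]
3. ¬r → p, w0   [∧-rule on 1]
4. p, w0   [→-rule on 3 (branches; this branch)]

Satisfiable (open branch found)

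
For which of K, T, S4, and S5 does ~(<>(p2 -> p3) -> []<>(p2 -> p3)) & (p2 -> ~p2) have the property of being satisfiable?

S5-tableau for the formula:
1. ~(<>(p2 -> p3) -> []<>(p2 -> p3)) & (p2 -> ~p2), 0
2. ~(<>(p2 -> p3) -> []<>(p2 -> p3)), 0
3. p2 -> ~p2, 0
4. <>(p2 -> p3), 0
5. ~[]<>(p2 -> p3), 0
6. ~p2, 0
7. p2 -> p3, 1
8. p3, 1
9. ~<>(p2 -> p3), 2
10. ~(p2 -> p3), 0
11. p2, 0
12. ~p3, 0
Accessibility: 0R0, 0R1, 0R2, 1R0, 1R1, 1R2, 2R0, 2R1, 2R2
Branch closes: p2 and ~p2 both at 0.
Every branch closes (one shown): unsatisfiable in S5.
S4-tableau for the formula:
1. ~(<>(p2 -> p3) -> []<>(p2 -> p3)) & (p2 -> ~p2), 0
2. ~(<>(p2 -> p3) -> []<>(p2 -> p3)), 0
3. p2 -> ~p2, 0
4. <>(p2 -> p3), 0
5. ~[]<>(p2 -> p3), 0
6. ~p2, 0
7. p2 -> p3, 1
8. p3, 1
9. ~<>(p2 -> p3), 2
10. ~(p2 -> p3), 2
11. p2, 2
12. ~p3, 2
Accessibility: 0R0, 0R1, 0R2, 1R1, 2R2
Complete open branch: satisfiable in S4, hence also in K, T (this S4-model is also a K-model and a T-model).

K, T, S4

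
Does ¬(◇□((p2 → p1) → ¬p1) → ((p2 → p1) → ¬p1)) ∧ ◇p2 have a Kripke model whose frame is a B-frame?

1. ¬(◇□((p2 → p1) → ¬p1) → ((p2 → p1) → ¬p1)) ∧ ◇p2, u
2. ¬(◇□((p2 → p1) → ¬p1) → ((p2 → p1) → ¬p1)), u
3. ◇p2, u
4. ◇□((p2 → p1) → ¬p1), u
5. ¬((p2 → p1) → ¬p1), u
6. p2 → p1, u
7. p1, u
8. p2, v
9. □((p2 → p1) → ¬p1), w
10. (p2 → p1) → ¬p1, u
11. (p2 → p1) → ¬p1, w
12. ¬(p2 → p1), u
13. p2, u
14. ¬p1, u
Accessibility: uRu, uRv, uRw, vRu, vRv, wRu, wRw
Branch closes: p1 and ¬p1 both at u.
Every branch closes; the branch above is one of them.

Unsatisfiable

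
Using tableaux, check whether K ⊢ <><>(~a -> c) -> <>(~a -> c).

Tableau for the negation ~(<><>(~a -> c) -> <>(~a -> c)):
1. ~(<><>(~a -> c) -> <>(~a -> c)), u
2. <><>(~a -> c), u   [~->-rule on 1]
3. ~<>(~a -> c), u   [~->-rule on 1]
4. <>(~a -> c), v   [<>-rule on 2: fresh world v, uRv]
5. ~(~a -> c), v   [~<>-rule on 3 via uRv]
6. ~a, v   [~->-rule on 5]
7. ~c, v   [~->-rule on 5]
8. ~a -> c, w   [<>-rule on 4: fresh world w, vRw]
9. c, w   [->-rule on 8 (branches; this branch)]
Accessibility: uRv, vRw
The negation has an open branch (countermodel exists).

Not valid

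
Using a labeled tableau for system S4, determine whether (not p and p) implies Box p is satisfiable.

1. (not p and p) implies Box p, u
2. Box p, u
3. p, u
Accessibility: uRu

Yes, satisfiable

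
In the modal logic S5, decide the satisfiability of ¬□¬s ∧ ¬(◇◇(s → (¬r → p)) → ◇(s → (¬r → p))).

1. ¬□¬s ∧ ¬(◇◇(s → (¬r → p)) → ◇(s → (¬r → p))), w0
2. ¬□¬s, w0   [∧-rule on 1]
3. ¬(◇◇(s → (¬r → p)) → ◇(s → (¬r → p))), w0   [∧-rule on 1]
4. ◇◇(s → (¬r → p)), w0   [¬→-rule on 3]
5. ¬◇(s → (¬r → p)), w0   [¬→-rule on 3]
6. ¬(s → (¬r → p)), w0   [¬◇-rule on 5 via w0Rw0]
7. s, w0   [¬→-rule on 6]
8. ¬(¬r → p), w0   [¬→-rule on 6]
9. ¬r, w0   [¬→-rule on 8]
10. ¬p, w0   [¬→-rule on 8]
11. s, w1   [¬□-rule on 2: fresh world w1, w0Rw1]
12. ¬(s → (¬r → p)), w1   [¬◇-rule on 5 via w0Rw1]
13. ¬(¬r → p), w1   [¬→-rule on 12]
14. ¬r, w1   [¬→-rule on 13]
15. ¬p, w1   [¬→-rule on 13]
16. ◇(s → (¬r → p)), w2   [◇-rule on 4: fresh world w2, w0Rw2]
17. ¬(s → (¬r → p)), w2   [¬◇-rule on 5 via w0Rw2]
18. s, w2   [¬→-rule on 17]
19. ¬(¬r → p), w2   [¬→-rule on 17]
20. ¬r, w2   [¬→-rule on 19]
21. ¬p, w2   [¬→-rule on 19]
22. s → (¬r → p), w3   [◇-rule on 16: fresh world w3, w2Rw3]
23. ¬(s → (¬r → p)), w3   [¬◇-rule on 5 via w0Rw3]
24. s, w3   [¬→-rule on 23]
25. ¬(¬r → p), w3   [¬→-rule on 23]
26. ¬r, w3   [¬→-rule on 25]
27. ¬p, w3   [¬→-rule on 25]
28. ¬r → p, w3   [→-rule on 22 (branches; this branch)]
29. p, w3   [→-rule on 28 (branches; this branch)]
Accessibility: w0Rw0, w0Rw1, w0Rw2, w0Rw3, w1Rw0, w1Rw1, w1Rw2, w1Rw3, w2Rw0, w2Rw1, w2Rw2, w2Rw3, w3Rw0, w3Rw1, w3Rw2, w3Rw3
Branch closes: p and ¬p both at w3.
(One branch shown.) All branches close.

Unsatisfiable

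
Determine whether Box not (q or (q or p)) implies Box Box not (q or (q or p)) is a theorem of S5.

Tableau for the negation not (Box not (q or (q or p)) implies Box Box not (q or (q or p))):
1. not (Box not (q or (q or p)) implies Box Box not (q or (q or p))), w0
2. Box not (q or (q or p)), w0   [neg-implies-rule on 1]
3. not Box Box not (q or (q or p)), w0   [neg-implies-rule on 1]
4. not (q or (q or p)), w0   [Box-rule on 2 via w0Rw0]
5. not q, w0   [neg-or-rule on 4]
6. not (q or p), w0   [neg-or-rule on 4]
7. not p, w0   [neg-or-rule on 6]
8. not Box not (q or (q or p)), w1   [neg-Box-rule on 3: fresh world w1, w0Rw1]
9. not (q or (q or p)), w1   [Box-rule on 2 via w0Rw1]
10. not q, w1   [neg-or-rule on 9]
11. not (q or p), w1   [neg-or-rule on 9]
12. not p, w1   [neg-or-rule on 11]
13. q or (q or p), w2   [neg-Box-rule on 8: fresh world w2, w1Rw2]
14. not (q or (q or p)), w2   [Box-rule on 2 via w0Rw2]
15. not q, w2   [neg-or-rule on 14]
16. not (q or p), w2   [neg-or-rule on 14]
17. not p, w2   [neg-or-rule on 16]
18. q or p, w2   [or-rule on 13 (branches; this branch)]
19. p, w2   [or-rule on 18 (branches; this branch)]
Accessibility: w0Rw0, w0Rw1, w0Rw2, w1Rw0, w1Rw1, w1Rw2, w2Rw0, w2Rw1, w2Rw2
Branch closes: p and not p both at w2.
Every branch of the negation's tableau closes; the branch above is one of them.

Valid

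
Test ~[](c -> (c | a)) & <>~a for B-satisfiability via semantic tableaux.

Unsatisfiable

1. ~[](c -> (c | a)) & <>~a, u
2. ~[](c -> (c | a)), u
3. <>~a, u
4. ~(c -> (c | a)), v
5. c, v
6. ~(c | a), v
7. ~c, v
8. ~a, v
Accessibility: uRu, uRv, vRu, vRv
Branch closes: c and ~c both at v.
All branches of the tableau close; one closing branch shown above.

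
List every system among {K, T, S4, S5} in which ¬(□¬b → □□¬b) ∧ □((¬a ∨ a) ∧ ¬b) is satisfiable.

K, T

S4-tableau for the formula:
1. ¬(□¬b → □□¬b) ∧ □((¬a ∨ a) ∧ ¬b), w0
2. ¬(□¬b → □□¬b), w0
3. □((¬a ∨ a) ∧ ¬b), w0
4. □¬b, w0
5. ¬□□¬b, w0
6. (¬a ∨ a) ∧ ¬b, w0
7. ¬a ∨ a, w0
8. ¬b, w0
9. a, w0
10. ¬□¬b, w1
11. (¬a ∨ a) ∧ ¬b, w1
12. ¬a ∨ a, w1
13. ¬b, w1
14. a, w1
15. b, w2
16. (¬a ∨ a) ∧ ¬b, w2
17. ¬a ∨ a, w2
18. ¬b, w2
Accessibility: w0Rw0, w0Rw1, w0Rw2, w1Rw1, w1Rw2, w2Rw2
Branch closes: b and ¬b both at w2.
Every branch closes (one shown): unsatisfiable in S4, hence also in S5 (every S5-frame is an S4-frame).
T-tableau for the formula:
1. ¬(□¬b → □□¬b) ∧ □((¬a ∨ a) ∧ ¬b), w0
2. ¬(□¬b → □□¬b), w0
3. □((¬a ∨ a) ∧ ¬b), w0
4. □¬b, w0
5. ¬□□¬b, w0
6. (¬a ∨ a) ∧ ¬b, w0
7. ¬a ∨ a, w0
8. ¬b, w0
9. a, w0
10. ¬□¬b, w1
11. (¬a ∨ a) ∧ ¬b, w1
12. ¬a ∨ a, w1
13. ¬b, w1
14. a, w1
15. b, w2
Accessibility: w0Rw0, w0Rw1, w1Rw1, w1Rw2, w2Rw2
Complete open branch: satisfiable in T, hence also in K (this T-model is also a K-model).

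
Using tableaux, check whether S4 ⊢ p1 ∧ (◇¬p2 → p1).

Invalid (countermodel exists)

Tableau for the negation ¬(p1 ∧ (◇¬p2 → p1)):
1. ¬(p1 ∧ (◇¬p2 → p1)), w0
2. ¬(◇¬p2 → p1), w0
3. ◇¬p2, w0
4. ¬p1, w0
5. ¬p2, w1
Accessibility: w0Rw0, w0Rw1, w1Rw1
The negation has an open branch (countermodel exists).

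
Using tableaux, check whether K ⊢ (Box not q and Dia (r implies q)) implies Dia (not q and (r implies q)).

Yes, valid

Tableau for the negation not ((Box not q and Dia (r implies q)) implies Dia (not q and (r implies q))):
1. not ((Box not q and Dia (r implies q)) implies Dia (not q and (r implies q))), u
2. Box not q and Dia (r implies q), u
3. not Dia (not q and (r implies q)), u
4. Box not q, u
5. Dia (r implies q), u
6. r implies q, v
7. not (not q and (r implies q)), v
8. not q, v
9. not r, v
10. not (r implies q), v
11. r, v
Accessibility: uRv
Branch closes: r and not r both at v.
All branches of the negation close; one closing branch shown above.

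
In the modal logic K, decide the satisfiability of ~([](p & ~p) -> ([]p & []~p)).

Unsatisfiable

1. ~([](p & ~p) -> ([]p & []~p)), 0
2. [](p & ~p), 0   [~->-rule on 1]
3. ~([]p & []~p), 0   [~->-rule on 1]
4. ~[]~p, 0   [~&-rule on 3 (branches; this branch)]
5. p, 1   [~[]-rule on 4: fresh world 1, 0R1]
6. p & ~p, 1   [[]-rule on 2 via 0R1]
7. ~p, 1   [&-rule on 6]
Accessibility: 0R1
Branch closes: p and ~p both at 1.
Every branch closes; the branch above is one of them.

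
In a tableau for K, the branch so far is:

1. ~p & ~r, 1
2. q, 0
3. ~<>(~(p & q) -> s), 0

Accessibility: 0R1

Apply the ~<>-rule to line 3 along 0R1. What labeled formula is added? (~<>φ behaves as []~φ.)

~(~(p & q) -> s), 1

~<>φ behaves as []~φ: propagate the negated body to each accessible world.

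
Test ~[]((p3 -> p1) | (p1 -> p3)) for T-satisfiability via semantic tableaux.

1. ~[]((p3 -> p1) | (p1 -> p3)), 0
2. ~((p3 -> p1) | (p1 -> p3)), 1
3. ~(p3 -> p1), 1
4. ~(p1 -> p3), 1
5. p3, 1
6. ~p1, 1
7. p1, 1
8. ~p3, 1
Accessibility: 0R0, 0R1, 1R1
Branch closes: p1 and ~p1 both at 1.
(One branch shown.) All branches close.

Unsatisfiable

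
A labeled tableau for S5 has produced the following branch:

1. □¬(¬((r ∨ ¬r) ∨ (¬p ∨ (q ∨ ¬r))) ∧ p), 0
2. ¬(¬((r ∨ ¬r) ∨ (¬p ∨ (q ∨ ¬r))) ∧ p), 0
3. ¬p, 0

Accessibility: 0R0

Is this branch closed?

Open

No world carries both an atom and its negation.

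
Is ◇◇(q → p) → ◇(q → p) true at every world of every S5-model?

Tableau for the negation ¬(◇◇(q → p) → ◇(q → p)):
1. ¬(◇◇(q → p) → ◇(q → p)), 0
2. ◇◇(q → p), 0   [¬→-rule on 1]
3. ¬◇(q → p), 0   [¬→-rule on 1]
4. ¬(q → p), 0   [¬◇-rule on 3 via 0R0]
5. q, 0   [¬→-rule on 4]
6. ¬p, 0   [¬→-rule on 4]
7. ◇(q → p), 1   [◇-rule on 2: fresh world 1, 0R1]
8. ¬(q → p), 1   [¬◇-rule on 3 via 0R1]
9. q, 1   [¬→-rule on 8]
10. ¬p, 1   [¬→-rule on 8]
11. q → p, 2   [◇-rule on 7: fresh world 2, 1R2]
12. ¬(q → p), 2   [¬◇-rule on 3 via 0R2]
13. q, 2   [¬→-rule on 12]
14. ¬p, 2   [¬→-rule on 12]
15. p, 2   [→-rule on 11 (branches; this branch)]
Accessibility: 0R0, 0R1, 0R2, 1R0, 1R1, 1R2, 2R0, 2R1, 2R2
Branch closes: p and ¬p both at 2.
All branches of the negation close; one closing branch shown above.

Valid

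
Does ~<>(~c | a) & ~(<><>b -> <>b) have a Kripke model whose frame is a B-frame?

1. ~<>(~c | a) & ~(<><>b -> <>b), u
2. ~<>(~c | a), u
3. ~(<><>b -> <>b), u
4. <><>b, u
5. ~<>b, u
6. ~(~c | a), u
7. c, u
8. ~a, u
9. ~b, u
10. <>b, v
11. ~(~c | a), v
12. c, v
13. ~a, v
14. ~b, v
15. b, w
Accessibility: uRu, uRv, vRu, vRv, vRw, wRv, wRw

Yes, satisfiable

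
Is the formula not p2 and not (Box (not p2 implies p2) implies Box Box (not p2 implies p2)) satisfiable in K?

1. not p2 and not (Box (not p2 implies p2) implies Box Box (not p2 implies p2)), 0
2. not p2, 0   [and-rule on 1]
3. not (Box (not p2 implies p2) implies Box Box (not p2 implies p2)), 0   [and-rule on 1]
4. Box (not p2 implies p2), 0   [neg-implies-rule on 3]
5. not Box Box (not p2 implies p2), 0   [neg-implies-rule on 3]
6. not Box (not p2 implies p2), 1   [neg-Box-rule on 5: fresh world 1, 0R1]
7. not p2 implies p2, 1   [Box-rule on 4 via 0R1]
8. p2, 1   [implies-rule on 7 (branches; this branch)]
9. not (not p2 implies p2), 2   [neg-Box-rule on 6: fresh world 2, 1R2]
10. not p2, 2   [neg-implies-rule on 9]
Accessibility: 0R1, 1R2

Yes, satisfiable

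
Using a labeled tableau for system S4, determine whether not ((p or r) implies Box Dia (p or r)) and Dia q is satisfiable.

Yes, satisfiable

1. not ((p or r) implies Box Dia (p or r)) and Dia q, u
2. not ((p or r) implies Box Dia (p or r)), u
3. Dia q, u
4. p or r, u
5. not Box Dia (p or r), u
6. r, u
7. q, v
8. not Dia (p or r), w
9. not (p or r), w
10. not p, w
11. not r, w
Accessibility: uRu, uRv, uRw, vRv, wRw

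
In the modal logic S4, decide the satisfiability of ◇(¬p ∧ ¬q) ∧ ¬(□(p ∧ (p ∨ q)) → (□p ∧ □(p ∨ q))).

Unsatisfiable

1. ◇(¬p ∧ ¬q) ∧ ¬(□(p ∧ (p ∨ q)) → (□p ∧ □(p ∨ q))), w0
2. ◇(¬p ∧ ¬q), w0
3. ¬(□(p ∧ (p ∨ q)) → (□p ∧ □(p ∨ q))), w0
4. □(p ∧ (p ∨ q)), w0
5. ¬(□p ∧ □(p ∨ q)), w0
6. p ∧ (p ∨ q), w0
7. p, w0
8. p ∨ q, w0
9. ¬□(p ∨ q), w0
10. q, w0
11. ¬p ∧ ¬q, w1
12. ¬p, w1
13. ¬q, w1
14. p ∧ (p ∨ q), w1
15. p, w1
16. p ∨ q, w1
Accessibility: w0Rw0, w0Rw1, w1Rw1
Branch closes: p and ¬p both at w1.
(One branch shown.) All branches close.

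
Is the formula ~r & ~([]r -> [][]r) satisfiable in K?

1. ~r & ~([]r -> [][]r), w0
2. ~r, w0
3. ~([]r -> [][]r), w0
4. []r, w0
5. ~[][]r, w0
6. ~[]r, w1
7. r, w1
8. ~r, w2
Accessibility: w0Rw1, w1Rw2

Satisfiable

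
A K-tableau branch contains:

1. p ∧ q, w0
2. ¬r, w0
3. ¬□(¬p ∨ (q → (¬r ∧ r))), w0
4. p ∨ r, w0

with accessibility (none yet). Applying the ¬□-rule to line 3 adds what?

a fresh world w1 with w0Rw1, and ¬(¬p ∨ (q → (¬r ∧ r))) at w1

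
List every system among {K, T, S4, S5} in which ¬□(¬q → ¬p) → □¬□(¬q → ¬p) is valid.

S5

S5-tableau for the negation ¬(¬□(¬q → ¬p) → □¬□(¬q → ¬p)):
1. ¬(¬□(¬q → ¬p) → □¬□(¬q → ¬p)), w0
2. ¬□(¬q → ¬p), w0
3. ¬□¬□(¬q → ¬p), w0
4. ¬(¬q → ¬p), w1
5. ¬q, w1
6. p, w1
7. □(¬q → ¬p), w2
8. ¬q → ¬p, w0
9. ¬q → ¬p, w1
10. ¬q → ¬p, w2
11. ¬p, w0
12. ¬p, w1
Accessibility: w0Rw0, w0Rw1, w0Rw2, w1Rw0, w1Rw1, w1Rw2, w2Rw0, w2Rw1, w2Rw2
Branch closes: p and ¬p both at w1.
Every branch closes (one shown): valid in S5.
S4-tableau for the negation ¬(¬□(¬q → ¬p) → □¬□(¬q → ¬p)):
1. ¬(¬□(¬q → ¬p) → □¬□(¬q → ¬p)), w0
2. ¬□(¬q → ¬p), w0
3. ¬□¬□(¬q → ¬p), w0
4. ¬(¬q → ¬p), w1
5. ¬q, w1
6. p, w1
7. □(¬q → ¬p), w2
8. ¬q → ¬p, w2
9. ¬p, w2
Accessibility: w0Rw0, w0Rw1, w0Rw2, w1Rw1, w2Rw2
Complete open branch: countermodel on an S4-frame, so not valid in S4, nor in K, T (the same frame is also a K-frame and a T-frame).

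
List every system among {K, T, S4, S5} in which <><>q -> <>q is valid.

S4, S5

S4-tableau for the negation ~(<><>q -> <>q):
1. ~(<><>q -> <>q), u
2. <><>q, u   [~->-rule on 1]
3. ~<>q, u   [~->-rule on 1]
4. ~q, u   [~<>-rule on 3 via uRu]
5. <>q, v   [<>-rule on 2: fresh world v, uRv]
6. ~q, v   [~<>-rule on 3 via uRv]
7. q, w   [<>-rule on 5: fresh world w, vRw]
8. ~q, w   [~<>-rule on 3 via uRw]
Accessibility: uRu, uRv, uRw, vRv, vRw, wRw
Branch closes: q and ~q both at w.
Every branch closes (one shown): valid in S4, hence also in S5 (every theorem of S4 is a theorem of S5).
T-tableau for the negation ~(<><>q -> <>q):
1. ~(<><>q -> <>q), u
2. <><>q, u   [~->-rule on 1]
3. ~<>q, u   [~->-rule on 1]
4. ~q, u   [~<>-rule on 3 via uRu]
5. <>q, v   [<>-rule on 2: fresh world v, uRv]
6. ~q, v   [~<>-rule on 3 via uRv]
7. q, w   [<>-rule on 5: fresh world w, vRw]
Accessibility: uRu, uRv, vRv, vRw, wRw
Complete open branch: countermodel on a T-frame, so not valid in T, nor in K (the same frame is also a K-frame).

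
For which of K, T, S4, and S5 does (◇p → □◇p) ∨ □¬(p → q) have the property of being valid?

S5-tableau for the negation ¬((◇p → □◇p) ∨ □¬(p → q)):
1. ¬((◇p → □◇p) ∨ □¬(p → q)), 0
2. ¬(◇p → □◇p), 0
3. ¬□¬(p → q), 0
4. ◇p, 0
5. ¬□◇p, 0
6. p → q, 1
7. q, 1
8. p, 2
9. ¬◇p, 3
10. ¬p, 0
11. ¬p, 1
12. ¬p, 2
Accessibility: 0R0, 0R1, 0R2, 0R3, 1R0, 1R1, 1R2, 1R3, 2R0, 2R1, 2R2, 2R3, 3R0, 3R1, 3R2, 3R3
Branch closes: p and ¬p both at 2.
Every branch closes (one shown): valid in S5.
S4-tableau for the negation ¬((◇p → □◇p) ∨ □¬(p → q)):
1. ¬((◇p → □◇p) ∨ □¬(p → q)), 0
2. ¬(◇p → □◇p), 0
3. ¬□¬(p → q), 0
4. ◇p, 0
5. ¬□◇p, 0
6. p → q, 1
7. q, 1
8. p, 2
9. ¬◇p, 3
10. ¬p, 3
Accessibility: 0R0, 0R1, 0R2, 0R3, 1R1, 2R2, 3R3
Complete open branch: countermodel on an S4-frame, so not valid in S4, nor in K, T (the same frame is also a K-frame and a T-frame).

S5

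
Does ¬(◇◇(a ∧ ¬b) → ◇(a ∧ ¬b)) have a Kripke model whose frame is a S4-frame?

No, unsatisfiable

1. ¬(◇◇(a ∧ ¬b) → ◇(a ∧ ¬b)), w0
2. ◇◇(a ∧ ¬b), w0
3. ¬◇(a ∧ ¬b), w0
4. ¬(a ∧ ¬b), w0
5. b, w0
6. ◇(a ∧ ¬b), w1
7. ¬(a ∧ ¬b), w1
8. b, w1
9. a ∧ ¬b, w2
10. a, w2
11. ¬b, w2
12. ¬(a ∧ ¬b), w2
13. b, w2
Accessibility: w0Rw0, w0Rw1, w0Rw2, w1Rw1, w1Rw2, w2Rw2
Branch closes: b and ¬b both at w2.
Every branch closes; the branch above is one of them.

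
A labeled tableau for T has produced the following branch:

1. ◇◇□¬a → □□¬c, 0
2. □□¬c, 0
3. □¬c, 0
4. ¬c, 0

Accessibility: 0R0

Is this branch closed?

No atom appears with both signs at the same world.

Not closed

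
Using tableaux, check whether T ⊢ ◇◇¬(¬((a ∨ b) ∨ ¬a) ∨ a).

Tableau for the negation ¬◇◇¬(¬((a ∨ b) ∨ ¬a) ∨ a):
1. ¬◇◇¬(¬((a ∨ b) ∨ ¬a) ∨ a), w0
2. ¬◇¬(¬((a ∨ b) ∨ ¬a) ∨ a), w0
3. ¬((a ∨ b) ∨ ¬a) ∨ a, w0
4. a, w0
Accessibility: w0Rw0
The negation has an open branch (countermodel exists).

Invalid (countermodel exists)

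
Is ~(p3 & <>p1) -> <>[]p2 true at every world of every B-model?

No, not valid

Tableau for the negation ~(~(p3 & <>p1) -> <>[]p2):
1. ~(~(p3 & <>p1) -> <>[]p2), w0
2. ~(p3 & <>p1), w0
3. ~<>[]p2, w0
4. ~[]p2, w0
5. ~<>p1, w0
6. ~p1, w0
7. ~p2, w1
8. ~[]p2, w1
9. ~p1, w1
10. ~p2, w2
Accessibility: w0Rw0, w0Rw1, w1Rw0, w1Rw1, w1Rw2, w2Rw1, w2Rw2
The negation has an open branch (countermodel exists).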